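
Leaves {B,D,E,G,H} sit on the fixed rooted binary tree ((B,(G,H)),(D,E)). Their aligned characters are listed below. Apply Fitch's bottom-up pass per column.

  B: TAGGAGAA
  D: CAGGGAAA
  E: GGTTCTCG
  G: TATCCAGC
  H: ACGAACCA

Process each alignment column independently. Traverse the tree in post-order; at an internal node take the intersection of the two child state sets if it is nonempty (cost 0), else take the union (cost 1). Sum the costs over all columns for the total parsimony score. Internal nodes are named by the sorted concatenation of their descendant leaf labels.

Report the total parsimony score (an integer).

21

site 0, node GH: G={T} ∪ H={A} → {A,T} (+1)
site 0, node BGH: B={T} ∩ GH={A,T} → {T} (+0)
site 0, node DE: D={C} ∪ E={G} → {C,G} (+1)
site 0, node BDEGH: BGH={T} ∪ DE={C,G} → {C,G,T} (+1)
site 1, node GH: G={A} ∪ H={C} → {A,C} (+1)
site 1, node BGH: B={A} ∩ GH={A,C} → {A} (+0)
site 1, node DE: D={A} ∪ E={G} → {A,G} (+1)
site 1, node BDEGH: BGH={A} ∩ DE={A,G} → {A} (+0)
site 2, node GH: G={T} ∪ H={G} → {G,T} (+1)
site 2, node BGH: B={G} ∩ GH={G,T} → {G} (+0)
site 2, node DE: D={G} ∪ E={T} → {G,T} (+1)
site 2, node BDEGH: BGH={G} ∩ DE={G,T} → {G} (+0)
site 3, node GH: G={C} ∪ H={A} → {A,C} (+1)
site 3, node BGH: B={G} ∪ GH={A,C} → {A,C,G} (+1)
site 3, node DE: D={G} ∪ E={T} → {G,T} (+1)
site 3, node BDEGH: BGH={A,C,G} ∩ DE={G,T} → {G} (+0)
site 4, node GH: G={C} ∪ H={A} → {A,C} (+1)
site 4, node BGH: B={A} ∩ GH={A,C} → {A} (+0)
site 4, node DE: D={G} ∪ E={C} → {C,G} (+1)
site 4, node BDEGH: BGH={A} ∪ DE={C,G} → {A,C,G} (+1)
site 5, node GH: G={A} ∪ H={C} → {A,C} (+1)
site 5, node BGH: B={G} ∪ GH={A,C} → {A,C,G} (+1)
site 5, node DE: D={A} ∪ E={T} → {A,T} (+1)
site 5, node BDEGH: BGH={A,C,G} ∩ DE={A,T} → {A} (+0)
site 6, node GH: G={G} ∪ H={C} → {C,G} (+1)
site 6, node BGH: B={A} ∪ GH={C,G} → {A,C,G} (+1)
site 6, node DE: D={A} ∪ E={C} → {A,C} (+1)
site 6, node BDEGH: BGH={A,C,G} ∩ DE={A,C} → {A,C} (+0)
site 7, node GH: G={C} ∪ H={A} → {A,C} (+1)
site 7, node BGH: B={A} ∩ GH={A,C} → {A} (+0)
site 7, node DE: D={A} ∪ E={G} → {A,G} (+1)
site 7, node BDEGH: BGH={A} ∩ DE={A,G} → {A} (+0)
per-site changes: [3, 2, 2, 3, 3, 3, 3, 2]; total = 21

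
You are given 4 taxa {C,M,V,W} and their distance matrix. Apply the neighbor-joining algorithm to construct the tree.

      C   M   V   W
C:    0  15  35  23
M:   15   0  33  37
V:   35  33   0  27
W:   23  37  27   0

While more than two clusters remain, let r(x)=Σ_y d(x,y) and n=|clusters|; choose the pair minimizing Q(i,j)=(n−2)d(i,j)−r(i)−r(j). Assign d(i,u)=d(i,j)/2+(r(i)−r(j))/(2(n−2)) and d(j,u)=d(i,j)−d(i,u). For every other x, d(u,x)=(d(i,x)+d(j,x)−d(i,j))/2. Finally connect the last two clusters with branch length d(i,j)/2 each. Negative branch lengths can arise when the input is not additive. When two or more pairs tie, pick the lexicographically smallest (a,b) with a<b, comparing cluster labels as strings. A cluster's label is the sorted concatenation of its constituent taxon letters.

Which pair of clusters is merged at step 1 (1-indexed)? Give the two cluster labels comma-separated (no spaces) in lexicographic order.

C,M

iteration 1: select C,M (d=15, Q=-128); attach at lengths (9/2, 21/2); label the merged cluster CM
  updated: d(CM,V)=53/2, d(CM,W)=45/2
iteration 2: select CM,V (d=53/2, Q=-76); attach at lengths (11, 31/2); label the merged cluster CMV
  updated: d(CMV,W)=23/2
iteration 3: select CMV,W (d=23/2); attach at lengths (23/4, 23/4); label the merged cluster CMVW
final tree: (((C:9/2,M:21/2):11,V:31/2):23/4,W:23/4)
total length: 53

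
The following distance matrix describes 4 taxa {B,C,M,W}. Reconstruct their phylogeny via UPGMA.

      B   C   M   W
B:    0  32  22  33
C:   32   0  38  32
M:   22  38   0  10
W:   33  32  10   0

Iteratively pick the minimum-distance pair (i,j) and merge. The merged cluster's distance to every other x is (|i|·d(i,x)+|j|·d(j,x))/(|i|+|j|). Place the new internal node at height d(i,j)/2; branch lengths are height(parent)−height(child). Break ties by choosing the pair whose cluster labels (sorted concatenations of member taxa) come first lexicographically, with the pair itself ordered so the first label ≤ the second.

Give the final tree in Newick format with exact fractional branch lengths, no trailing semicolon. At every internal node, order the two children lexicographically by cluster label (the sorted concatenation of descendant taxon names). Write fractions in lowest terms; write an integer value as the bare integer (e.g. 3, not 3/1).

((B:55/4,(M:5,W:5):35/4):13/4,C:17)

1. join M+W (d=10) ⇒ MW; edges |M|=5, |W|=5
  updated: d(B,MW)=55/2, d(C,MW)=35
2. join B+MW (d=55/2) ⇒ BMW; edges |B|=55/4, |MW|=35/4
  updated: d(BMW,C)=34
3. join BMW+C (d=34) ⇒ BCMW; edges |BMW|=13/4, |C|=17
final tree: ((B:55/4,(M:5,W:5):35/4):13/4,C:17)
total length: 211/4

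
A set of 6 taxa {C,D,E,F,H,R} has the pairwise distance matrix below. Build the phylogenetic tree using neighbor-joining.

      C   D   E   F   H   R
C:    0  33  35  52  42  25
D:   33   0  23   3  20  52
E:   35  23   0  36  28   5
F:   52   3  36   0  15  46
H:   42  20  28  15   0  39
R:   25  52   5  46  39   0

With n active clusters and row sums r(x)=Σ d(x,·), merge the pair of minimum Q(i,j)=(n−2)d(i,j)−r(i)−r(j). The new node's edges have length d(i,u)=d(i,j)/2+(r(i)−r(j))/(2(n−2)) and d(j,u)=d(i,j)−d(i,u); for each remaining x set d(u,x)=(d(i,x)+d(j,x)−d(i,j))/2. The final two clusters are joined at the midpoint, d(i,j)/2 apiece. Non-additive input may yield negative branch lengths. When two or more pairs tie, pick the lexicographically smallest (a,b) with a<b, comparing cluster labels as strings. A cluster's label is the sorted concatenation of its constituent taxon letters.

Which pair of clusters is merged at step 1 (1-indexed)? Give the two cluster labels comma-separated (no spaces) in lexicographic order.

E,R

step 1: merge (E,R) at d=5, Q=-274; branch lengths E→-5/2, R→15/2; new cluster ER
  updated: d(C,ER)=55/2, d(D,ER)=35, d(ER,F)=77/2, d(ER,H)=31
step 2: merge (C,ER) at d=55/2, Q=-204; branch lengths C→35/2, ER→10; new cluster CER
  updated: d(CER,D)=81/4, d(CER,F)=63/2, d(CER,H)=91/4
step 3: merge (CER,H) at d=91/4, Q=-347/4; branch lengths CER→249/16, H→115/16; new cluster CEHR
  updated: d(CEHR,D)=35/4, d(CEHR,F)=95/8
step 4: merge (CEHR,D) at d=35/4, Q=-189/8; branch lengths CEHR→141/16, D→-1/16; new cluster CDEHR
  updated: d(CDEHR,F)=49/16
step 5: merge (CDEHR,F) at d=49/16; branch lengths CDEHR→49/32, F→49/32; new cluster CDEFHR
final tree: ((((C:35/2,(E:-5/2,R:15/2):10):249/16,H:115/16):141/16,D:-1/16):49/32,F:49/32)
total length: 1073/16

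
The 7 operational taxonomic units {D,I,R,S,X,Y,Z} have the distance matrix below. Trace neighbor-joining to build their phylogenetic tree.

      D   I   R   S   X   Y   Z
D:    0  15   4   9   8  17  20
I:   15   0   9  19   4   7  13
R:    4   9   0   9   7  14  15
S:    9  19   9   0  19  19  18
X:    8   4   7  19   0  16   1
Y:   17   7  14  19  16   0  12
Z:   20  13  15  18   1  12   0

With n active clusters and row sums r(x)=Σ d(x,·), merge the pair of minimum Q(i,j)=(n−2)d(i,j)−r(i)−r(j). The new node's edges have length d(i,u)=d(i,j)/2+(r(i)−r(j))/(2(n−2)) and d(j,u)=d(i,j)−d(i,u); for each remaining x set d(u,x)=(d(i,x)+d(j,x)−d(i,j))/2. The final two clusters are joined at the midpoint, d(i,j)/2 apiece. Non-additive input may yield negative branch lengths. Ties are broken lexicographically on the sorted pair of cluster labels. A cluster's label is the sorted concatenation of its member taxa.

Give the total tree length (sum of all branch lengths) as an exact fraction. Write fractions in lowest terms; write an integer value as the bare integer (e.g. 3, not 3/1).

1. join X+Z (d=1, Q=-129) ⇒ XZ; edges |X|=-19/10, |Z|=29/10
  updated: d(D,XZ)=27/2, d(I,XZ)=8, d(R,XZ)=21/2, d(S,XZ)=18, d(XZ,Y)=27/2
2. join I+Y (d=7, Q=-201/2) ⇒ IY; edges |I|=31/16, |Y|=81/16
  updated: d(D,IY)=25/2, d(IY,R)=8, d(IY,S)=31/2, d(IY,XZ)=29/4
3. join IY+XZ (d=29/4, Q=-283/4) ⇒ IXYZ; edges |IY|=21/8, |XZ|=37/8
  updated: d(D,IXYZ)=75/8, d(IXYZ,R)=45/8, d(IXYZ,S)=105/8
4. join D+S (d=9, Q=-71/2) ⇒ DS; edges |D|=37/16, |S|=107/16
  updated: d(DS,IXYZ)=27/4, d(DS,R)=2
5. join DS+IXYZ (d=27/4, Q=-115/8) ⇒ DISXYZ; edges |DS|=25/16, |IXYZ|=83/16
  updated: d(DISXYZ,R)=7/16
6. join DISXYZ+R (d=7/16) ⇒ DIRSXYZ; edges |DISXYZ|=7/32, |R|=7/32
final tree: (((D:37/16,S:107/16):25/16,((I:31/16,Y:81/16):21/8,(X:-19/10,Z:29/10):37/8):83/16):7/32,R:7/32)
total length: 503/16

503/16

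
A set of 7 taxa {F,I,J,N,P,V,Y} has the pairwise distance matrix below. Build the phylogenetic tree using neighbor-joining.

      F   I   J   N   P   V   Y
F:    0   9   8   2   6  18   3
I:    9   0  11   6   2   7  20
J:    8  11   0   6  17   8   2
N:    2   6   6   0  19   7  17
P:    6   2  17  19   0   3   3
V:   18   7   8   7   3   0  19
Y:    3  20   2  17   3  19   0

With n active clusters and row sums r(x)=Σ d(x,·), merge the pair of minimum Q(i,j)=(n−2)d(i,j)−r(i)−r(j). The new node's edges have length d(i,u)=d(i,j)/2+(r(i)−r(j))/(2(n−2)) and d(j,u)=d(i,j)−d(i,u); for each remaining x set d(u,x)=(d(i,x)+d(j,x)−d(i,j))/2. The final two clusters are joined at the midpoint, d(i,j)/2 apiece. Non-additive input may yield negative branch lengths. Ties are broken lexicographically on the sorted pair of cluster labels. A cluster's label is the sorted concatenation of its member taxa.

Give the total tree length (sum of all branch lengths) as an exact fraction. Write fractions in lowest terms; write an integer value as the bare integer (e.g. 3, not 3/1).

iteration 1: select J,Y (d=2, Q=-106); attach at lengths (-1/5, 11/5); label the merged cluster JY
  updated: d(F,JY)=9/2, d(I,JY)=29/2, d(JY,N)=21/2, d(JY,P)=9, d(JY,V)=25/2
iteration 2: select F,N (d=2, Q=-76); attach at lengths (3/8, 13/8); label the merged cluster FN
  updated: d(FN,I)=13/2, d(FN,JY)=13/2, d(FN,P)=23/2, d(FN,V)=23/2
iteration 3: select FN,JY (d=13/2, Q=-59); attach at lengths (13/6, 13/3); label the merged cluster FJNY
  updated: d(FJNY,I)=29/4, d(FJNY,P)=7, d(FJNY,V)=35/4
iteration 4: select FJNY,I (d=29/4, Q=-99/4); attach at lengths (85/16, 31/16); label the merged cluster FIJNY
  updated: d(FIJNY,P)=7/8, d(FIJNY,V)=17/4
iteration 5: select FIJNY,P (d=7/8, Q=-65/8); attach at lengths (17/16, -3/16); label the merged cluster FIJNPY
  updated: d(FIJNPY,V)=51/16
iteration 6: select FIJNPY,V (d=51/16); attach at lengths (51/32, 51/32); label the merged cluster FIJNPVY
final tree: (((((F:3/8,N:13/8):13/6,(J:-1/5,Y:11/5):13/3):85/16,I:31/16):17/16,P:-3/16):51/32,V:51/32)
total length: 349/16

349/16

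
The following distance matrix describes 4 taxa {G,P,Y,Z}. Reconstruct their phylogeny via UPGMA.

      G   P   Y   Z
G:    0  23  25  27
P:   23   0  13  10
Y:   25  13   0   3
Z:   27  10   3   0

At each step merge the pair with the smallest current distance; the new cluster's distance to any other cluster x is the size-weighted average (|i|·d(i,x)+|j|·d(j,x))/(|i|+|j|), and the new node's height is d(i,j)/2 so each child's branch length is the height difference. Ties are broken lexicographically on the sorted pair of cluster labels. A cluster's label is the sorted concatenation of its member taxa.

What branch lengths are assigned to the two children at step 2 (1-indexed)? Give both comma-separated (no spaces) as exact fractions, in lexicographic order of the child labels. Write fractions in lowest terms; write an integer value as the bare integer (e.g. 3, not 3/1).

23/4,17/4

step 1: merge (Y,Z) at d=3; branch lengths Y→3/2, Z→3/2; new cluster YZ
  updated: d(G,YZ)=26, d(P,YZ)=23/2
step 2: merge (P,YZ) at d=23/2; branch lengths P→23/4, YZ→17/4; new cluster PYZ
  updated: d(G,PYZ)=25
step 3: merge (G,PYZ) at d=25; branch lengths G→25/2, PYZ→27/4; new cluster GPYZ
final tree: (G:25/2,(P:23/4,(Y:3/2,Z:3/2):17/4):27/4)
total length: 129/4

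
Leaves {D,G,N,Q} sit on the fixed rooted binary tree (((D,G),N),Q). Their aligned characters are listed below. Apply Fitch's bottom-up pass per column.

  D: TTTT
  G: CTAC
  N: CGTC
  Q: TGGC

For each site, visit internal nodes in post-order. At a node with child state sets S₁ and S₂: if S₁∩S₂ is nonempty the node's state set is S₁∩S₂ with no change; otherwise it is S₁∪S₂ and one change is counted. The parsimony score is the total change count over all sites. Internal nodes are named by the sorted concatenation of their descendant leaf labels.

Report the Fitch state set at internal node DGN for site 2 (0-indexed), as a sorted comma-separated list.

T

[col 0] DG: children D:{T}, G:{C} ∪→ {C,T}; cost 1
[col 0] DGN: children DG:{C,T}, N:{C} ∩→ {C}; cost 0
[col 0] DGNQ: children DGN:{C}, Q:{T} ∪→ {C,T}; cost 1
[col 1] DG: children D:{T}, G:{T} ∩→ {T}; cost 0
[col 1] DGN: children DG:{T}, N:{G} ∪→ {G,T}; cost 1
[col 1] DGNQ: children DGN:{G,T}, Q:{G} ∩→ {G}; cost 0
[col 2] DG: children D:{T}, G:{A} ∪→ {A,T}; cost 1
[col 2] DGN: children DG:{A,T}, N:{T} ∩→ {T}; cost 0
[col 2] DGNQ: children DGN:{T}, Q:{G} ∪→ {G,T}; cost 1
[col 3] DG: children D:{T}, G:{C} ∪→ {C,T}; cost 1
[col 3] DGN: children DG:{C,T}, N:{C} ∩→ {C}; cost 0
[col 3] DGNQ: children DGN:{C}, Q:{C} ∩→ {C}; cost 0
per-site changes: [2, 1, 2, 1]; total = 6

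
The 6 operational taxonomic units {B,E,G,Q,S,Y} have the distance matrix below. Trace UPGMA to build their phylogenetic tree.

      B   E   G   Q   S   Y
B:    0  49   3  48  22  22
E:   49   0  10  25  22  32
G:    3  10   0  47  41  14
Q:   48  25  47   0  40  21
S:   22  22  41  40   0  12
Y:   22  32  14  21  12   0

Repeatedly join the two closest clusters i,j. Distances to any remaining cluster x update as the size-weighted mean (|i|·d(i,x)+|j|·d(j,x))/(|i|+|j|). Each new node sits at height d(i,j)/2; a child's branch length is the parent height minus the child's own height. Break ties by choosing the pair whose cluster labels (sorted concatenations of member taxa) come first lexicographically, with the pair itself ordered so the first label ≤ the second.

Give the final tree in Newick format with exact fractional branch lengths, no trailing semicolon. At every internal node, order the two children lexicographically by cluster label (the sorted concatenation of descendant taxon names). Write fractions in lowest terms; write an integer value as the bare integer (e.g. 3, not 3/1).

(((B:3/2,G:3/2):87/8,(S:6,Y:6):51/8):71/16,(E:25/2,Q:25/2):69/16)

step 1: merge (B,G) at d=3; branch lengths B→3/2, G→3/2; new cluster BG
  updated: d(BG,E)=59/2, d(BG,Q)=95/2, d(BG,S)=63/2, d(BG,Y)=18
step 2: merge (S,Y) at d=12; branch lengths S→6, Y→6; new cluster SY
  updated: d(BG,SY)=99/4, d(E,SY)=27, d(Q,SY)=61/2
step 3: merge (BG,SY) at d=99/4; branch lengths BG→87/8, SY→51/8; new cluster BGSY
  updated: d(BGSY,E)=113/4, d(BGSY,Q)=39
step 4: merge (E,Q) at d=25; branch lengths E→25/2, Q→25/2; new cluster EQ
  updated: d(BGSY,EQ)=269/8
step 5: merge (BGSY,EQ) at d=269/8; branch lengths BGSY→71/16, EQ→69/16; new cluster BEGQSY
final tree: (((B:3/2,G:3/2):87/8,(S:6,Y:6):51/8):71/16,(E:25/2,Q:25/2):69/16)
total length: 66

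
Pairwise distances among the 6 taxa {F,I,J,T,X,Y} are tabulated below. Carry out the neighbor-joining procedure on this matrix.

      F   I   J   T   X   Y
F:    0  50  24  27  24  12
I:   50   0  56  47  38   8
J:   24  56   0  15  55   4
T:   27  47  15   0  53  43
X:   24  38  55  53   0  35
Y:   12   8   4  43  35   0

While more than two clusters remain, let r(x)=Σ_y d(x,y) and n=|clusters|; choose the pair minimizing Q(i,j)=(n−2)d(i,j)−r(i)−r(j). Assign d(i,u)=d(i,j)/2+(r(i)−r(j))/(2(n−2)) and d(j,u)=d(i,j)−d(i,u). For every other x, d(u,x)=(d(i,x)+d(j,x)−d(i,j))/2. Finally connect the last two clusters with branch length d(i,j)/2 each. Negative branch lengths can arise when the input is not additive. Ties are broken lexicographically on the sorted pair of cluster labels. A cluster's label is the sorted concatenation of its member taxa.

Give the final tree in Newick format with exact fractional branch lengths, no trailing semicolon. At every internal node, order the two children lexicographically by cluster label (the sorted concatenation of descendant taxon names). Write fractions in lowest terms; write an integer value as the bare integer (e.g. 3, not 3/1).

1. join J+T (d=15, Q=-279) ⇒ JT; edges |J|=29/8, |T|=91/8
  updated: d(F,JT)=18, d(I,JT)=44, d(JT,X)=93/2, d(JT,Y)=16
2. join I+Y (d=8, Q=-187) ⇒ IY; edges |I|=31/2, |Y|=-15/2
  updated: d(F,IY)=27, d(IY,JT)=26, d(IY,X)=65/2
3. join F+X (d=24, Q=-124) ⇒ FX; edges |F|=7/2, |X|=41/2
  updated: d(FX,IY)=71/4, d(FX,JT)=81/4
4. join FX+IY (d=71/4, Q=-64) ⇒ FIXY; edges |FX|=6, |IY|=47/4
  updated: d(FIXY,JT)=57/4
5. join FIXY+JT (d=57/4) ⇒ FIJTXY; edges |FIXY|=57/8, |JT|=57/8
final tree: (((F:7/2,X:41/2):6,(I:31/2,Y:-15/2):47/4):57/8,(J:29/8,T:91/8):57/8)
total length: 79

(((F:7/2,X:41/2):6,(I:31/2,Y:-15/2):47/4):57/8,(J:29/8,T:91/8):57/8)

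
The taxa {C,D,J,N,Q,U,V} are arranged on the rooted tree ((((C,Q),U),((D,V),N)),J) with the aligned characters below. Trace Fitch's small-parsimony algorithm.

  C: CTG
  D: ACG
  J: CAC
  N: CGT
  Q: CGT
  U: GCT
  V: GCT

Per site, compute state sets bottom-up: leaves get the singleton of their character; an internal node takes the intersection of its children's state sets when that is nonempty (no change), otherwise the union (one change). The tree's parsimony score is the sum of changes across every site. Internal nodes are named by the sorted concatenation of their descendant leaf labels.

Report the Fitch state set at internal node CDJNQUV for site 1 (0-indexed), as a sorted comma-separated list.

CQ@0: {C} ∩ {C} = {C} (intersection, +0)
CQU@0: {C} ∪ {G} = {C,G} (union, +1)
DV@0: {A} ∪ {G} = {A,G} (union, +1)
DNV@0: {A,G} ∪ {C} = {A,C,G} (union, +1)
CDNQUV@0: {C,G} ∩ {A,C,G} = {C,G} (intersection, +0)
CDJNQUV@0: {C,G} ∩ {C} = {C} (intersection, +0)
CQ@1: {T} ∪ {G} = {G,T} (union, +1)
CQU@1: {G,T} ∪ {C} = {C,G,T} (union, +1)
DV@1: {C} ∩ {C} = {C} (intersection, +0)
DNV@1: {C} ∪ {G} = {C,G} (union, +1)
CDNQUV@1: {C,G,T} ∩ {C,G} = {C,G} (intersection, +0)
CDJNQUV@1: {C,G} ∪ {A} = {A,C,G} (union, +1)
CQ@2: {G} ∪ {T} = {G,T} (union, +1)
CQU@2: {G,T} ∩ {T} = {T} (intersection, +0)
DV@2: {G} ∪ {T} = {G,T} (union, +1)
DNV@2: {G,T} ∩ {T} = {T} (intersection, +0)
CDNQUV@2: {T} ∩ {T} = {T} (intersection, +0)
CDJNQUV@2: {T} ∪ {C} = {C,T} (union, +1)
per-site changes: [3, 4, 3]; total = 10

A,C,G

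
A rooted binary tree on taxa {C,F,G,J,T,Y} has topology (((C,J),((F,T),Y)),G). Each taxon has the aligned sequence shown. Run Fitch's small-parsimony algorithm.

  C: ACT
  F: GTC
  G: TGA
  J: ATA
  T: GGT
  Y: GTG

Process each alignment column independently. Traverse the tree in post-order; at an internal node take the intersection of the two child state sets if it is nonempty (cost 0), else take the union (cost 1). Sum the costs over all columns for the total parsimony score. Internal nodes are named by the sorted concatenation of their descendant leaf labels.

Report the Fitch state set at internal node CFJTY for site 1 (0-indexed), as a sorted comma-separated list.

T

CJ@0: {A} ∩ {A} = {A} (intersection, +0)
FT@0: {G} ∩ {G} = {G} (intersection, +0)
FTY@0: {G} ∩ {G} = {G} (intersection, +0)
CFJTY@0: {A} ∪ {G} = {A,G} (union, +1)
CFGJTY@0: {A,G} ∪ {T} = {A,G,T} (union, +1)
CJ@1: {C} ∪ {T} = {C,T} (union, +1)
FT@1: {T} ∪ {G} = {G,T} (union, +1)
FTY@1: {G,T} ∩ {T} = {T} (intersection, +0)
CFJTY@1: {C,T} ∩ {T} = {T} (intersection, +0)
CFGJTY@1: {T} ∪ {G} = {G,T} (union, +1)
CJ@2: {T} ∪ {A} = {A,T} (union, +1)
FT@2: {C} ∪ {T} = {C,T} (union, +1)
FTY@2: {C,T} ∪ {G} = {C,G,T} (union, +1)
CFJTY@2: {A,T} ∩ {C,G,T} = {T} (intersection, +0)
CFGJTY@2: {T} ∪ {A} = {A,T} (union, +1)
per-site changes: [2, 3, 4]; total = 9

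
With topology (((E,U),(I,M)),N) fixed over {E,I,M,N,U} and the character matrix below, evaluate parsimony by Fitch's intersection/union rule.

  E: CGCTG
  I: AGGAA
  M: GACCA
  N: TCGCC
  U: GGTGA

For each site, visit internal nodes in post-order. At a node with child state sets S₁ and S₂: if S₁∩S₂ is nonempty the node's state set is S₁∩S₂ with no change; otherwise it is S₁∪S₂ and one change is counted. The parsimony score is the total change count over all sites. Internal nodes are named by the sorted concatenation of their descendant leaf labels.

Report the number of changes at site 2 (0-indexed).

EU@0: {C} ∪ {G} = {C,G} (union, +1)
IM@0: {A} ∪ {G} = {A,G} (union, +1)
EIMU@0: {C,G} ∩ {A,G} = {G} (intersection, +0)
EIMNU@0: {G} ∪ {T} = {G,T} (union, +1)
EU@1: {G} ∩ {G} = {G} (intersection, +0)
IM@1: {G} ∪ {A} = {A,G} (union, +1)
EIMU@1: {G} ∩ {A,G} = {G} (intersection, +0)
EIMNU@1: {G} ∪ {C} = {C,G} (union, +1)
EU@2: {C} ∪ {T} = {C,T} (union, +1)
IM@2: {G} ∪ {C} = {C,G} (union, +1)
EIMU@2: {C,T} ∩ {C,G} = {C} (intersection, +0)
EIMNU@2: {C} ∪ {G} = {C,G} (union, +1)
EU@3: {T} ∪ {G} = {G,T} (union, +1)
IM@3: {A} ∪ {C} = {A,C} (union, +1)
EIMU@3: {G,T} ∪ {A,C} = {A,C,G,T} (union, +1)
EIMNU@3: {A,C,G,T} ∩ {C} = {C} (intersection, +0)
EU@4: {G} ∪ {A} = {A,G} (union, +1)
IM@4: {A} ∩ {A} = {A} (intersection, +0)
EIMU@4: {A,G} ∩ {A} = {A} (intersection, +0)
EIMNU@4: {A} ∪ {C} = {A,C} (union, +1)
per-site changes: [3, 2, 3, 3, 2]; total = 13

3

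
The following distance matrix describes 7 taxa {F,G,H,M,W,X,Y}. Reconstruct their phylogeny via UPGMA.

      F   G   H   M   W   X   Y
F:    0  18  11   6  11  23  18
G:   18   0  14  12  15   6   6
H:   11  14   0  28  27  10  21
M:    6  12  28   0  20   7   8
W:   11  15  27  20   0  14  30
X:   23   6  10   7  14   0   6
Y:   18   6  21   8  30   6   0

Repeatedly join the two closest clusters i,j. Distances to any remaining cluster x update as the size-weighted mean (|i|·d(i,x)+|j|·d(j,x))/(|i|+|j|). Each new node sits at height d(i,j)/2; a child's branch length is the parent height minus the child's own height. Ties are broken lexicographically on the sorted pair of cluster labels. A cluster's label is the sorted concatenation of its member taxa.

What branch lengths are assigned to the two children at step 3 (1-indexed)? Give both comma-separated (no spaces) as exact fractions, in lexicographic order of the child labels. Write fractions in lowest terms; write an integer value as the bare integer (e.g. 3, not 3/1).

step 1: merge (F,M) at d=6; branch lengths F→3, M→3; new cluster FM
  updated: d(FM,G)=15, d(FM,H)=39/2, d(FM,W)=31/2, d(FM,X)=15, d(FM,Y)=13
step 2: merge (G,X) at d=6; branch lengths G→3, X→3; new cluster GX
  updated: d(FM,GX)=15, d(GX,H)=12, d(GX,W)=29/2, d(GX,Y)=6
step 3: merge (GX,Y) at d=6; branch lengths GX→0, Y→3; new cluster GXY
  updated: d(FM,GXY)=43/3, d(GXY,H)=15, d(GXY,W)=59/3
step 4: merge (FM,GXY) at d=43/3; branch lengths FM→25/6, GXY→25/6; new cluster FGMXY
  updated: d(FGMXY,H)=84/5, d(FGMXY,W)=18
step 5: merge (FGMXY,H) at d=84/5; branch lengths FGMXY→37/30, H→42/5; new cluster FGHMXY
  updated: d(FGHMXY,W)=39/2
step 6: merge (FGHMXY,W) at d=39/2; branch lengths FGHMXY→27/20, W→39/4; new cluster FGHMWXY
final tree: ((((F:3,M:3):25/6,((G:3,X:3):0,Y:3):25/6):37/30,H:42/5):27/20,W:39/4)
total length: 661/15

0,3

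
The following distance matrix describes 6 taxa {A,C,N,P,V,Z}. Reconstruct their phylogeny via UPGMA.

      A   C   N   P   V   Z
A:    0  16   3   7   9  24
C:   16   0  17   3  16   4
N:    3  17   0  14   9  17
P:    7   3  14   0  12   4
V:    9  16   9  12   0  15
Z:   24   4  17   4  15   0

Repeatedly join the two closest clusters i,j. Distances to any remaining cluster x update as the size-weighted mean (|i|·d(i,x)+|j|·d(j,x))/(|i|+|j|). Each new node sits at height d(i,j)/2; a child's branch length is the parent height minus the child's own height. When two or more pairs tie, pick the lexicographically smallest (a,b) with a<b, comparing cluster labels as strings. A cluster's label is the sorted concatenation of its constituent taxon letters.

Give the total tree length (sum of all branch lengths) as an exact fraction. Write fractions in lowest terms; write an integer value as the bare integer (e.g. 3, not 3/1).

149/6

1. join A+N (d=3) ⇒ AN; edges |A|=3/2, |N|=3/2
  updated: d(AN,C)=33/2, d(AN,P)=21/2, d(AN,V)=9, d(AN,Z)=41/2
2. join C+P (d=3) ⇒ CP; edges |C|=3/2, |P|=3/2
  updated: d(AN,CP)=27/2, d(CP,V)=14, d(CP,Z)=4
3. join CP+Z (d=4) ⇒ CPZ; edges |CP|=1/2, |Z|=2
  updated: d(AN,CPZ)=95/6, d(CPZ,V)=43/3
4. join AN+V (d=9) ⇒ ANV; edges |AN|=3, |V|=9/2
  updated: d(ANV,CPZ)=46/3
5. join ANV+CPZ (d=46/3) ⇒ ACNPVZ; edges |ANV|=19/6, |CPZ|=17/3
final tree: (((A:3/2,N:3/2):3,V:9/2):19/6,((C:3/2,P:3/2):1/2,Z:2):17/3)
total length: 149/6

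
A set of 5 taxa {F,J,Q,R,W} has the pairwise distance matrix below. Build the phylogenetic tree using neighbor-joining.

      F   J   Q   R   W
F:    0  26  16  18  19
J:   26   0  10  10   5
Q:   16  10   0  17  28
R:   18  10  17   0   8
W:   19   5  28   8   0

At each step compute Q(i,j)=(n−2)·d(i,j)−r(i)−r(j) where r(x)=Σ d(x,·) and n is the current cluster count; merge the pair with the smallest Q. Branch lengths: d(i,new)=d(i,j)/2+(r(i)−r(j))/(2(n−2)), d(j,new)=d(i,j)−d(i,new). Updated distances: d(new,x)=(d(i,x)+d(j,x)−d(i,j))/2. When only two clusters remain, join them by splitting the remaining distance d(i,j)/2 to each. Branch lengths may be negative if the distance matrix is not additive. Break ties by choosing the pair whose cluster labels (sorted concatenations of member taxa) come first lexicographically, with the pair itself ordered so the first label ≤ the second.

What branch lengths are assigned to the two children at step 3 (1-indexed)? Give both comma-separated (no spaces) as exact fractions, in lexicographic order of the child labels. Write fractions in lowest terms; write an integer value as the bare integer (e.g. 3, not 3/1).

iteration 1: select F,Q (d=16, Q=-102); attach at lengths (28/3, 20/3); label the merged cluster FQ
  updated: d(FQ,J)=10, d(FQ,R)=19/2, d(FQ,W)=31/2
iteration 2: select FQ,R (d=19/2, Q=-87/2); attach at lengths (53/8, 23/8); label the merged cluster FQR
  updated: d(FQR,J)=21/4, d(FQR,W)=7
iteration 3: select FQR,J (d=21/4, Q=-69/4); attach at lengths (29/8, 13/8); label the merged cluster FJQR
  updated: d(FJQR,W)=27/8
iteration 4: select FJQR,W (d=27/8); attach at lengths (27/16, 27/16); label the merged cluster FJQRW
final tree: ((((F:28/3,Q:20/3):53/8,R:23/8):29/8,J:13/8):27/16,W:27/16)
total length: 273/8

29/8,13/8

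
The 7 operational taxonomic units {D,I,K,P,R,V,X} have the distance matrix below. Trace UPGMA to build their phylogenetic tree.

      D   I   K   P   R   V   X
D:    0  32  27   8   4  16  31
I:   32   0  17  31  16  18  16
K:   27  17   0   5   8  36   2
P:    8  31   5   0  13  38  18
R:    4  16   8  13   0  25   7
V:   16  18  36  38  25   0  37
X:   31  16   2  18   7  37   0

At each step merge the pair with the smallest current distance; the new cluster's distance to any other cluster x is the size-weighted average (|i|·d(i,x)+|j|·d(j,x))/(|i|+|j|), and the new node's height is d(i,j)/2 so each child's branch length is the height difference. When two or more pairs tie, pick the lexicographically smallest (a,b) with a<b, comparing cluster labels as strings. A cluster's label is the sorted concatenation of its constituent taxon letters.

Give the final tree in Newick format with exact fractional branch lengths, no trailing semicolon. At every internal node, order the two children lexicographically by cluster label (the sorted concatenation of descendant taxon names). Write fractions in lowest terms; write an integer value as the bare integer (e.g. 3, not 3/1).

((((D:2,R:2):13/4,P:21/4):11/4,(K:1,X:1):7):26/5,(I:9,V:9):21/5)

iteration 1: select K,X (d=2); attach at lengths (1, 1); label the merged cluster KX
  updated: d(D,KX)=29, d(I,KX)=33/2, d(KX,P)=23/2, d(KX,R)=15/2, d(KX,V)=73/2
iteration 2: select D,R (d=4); attach at lengths (2, 2); label the merged cluster DR
  updated: d(DR,I)=24, d(DR,KX)=73/4, d(DR,P)=21/2, d(DR,V)=41/2
iteration 3: select DR,P (d=21/2); attach at lengths (13/4, 21/4); label the merged cluster DPR
  updated: d(DPR,I)=79/3, d(DPR,KX)=16, d(DPR,V)=79/3
iteration 4: select DPR,KX (d=16); attach at lengths (11/4, 7); label the merged cluster DKPRX
  updated: d(DKPRX,I)=112/5, d(DKPRX,V)=152/5
iteration 5: select I,V (d=18); attach at lengths (9, 9); label the merged cluster IV
  updated: d(DKPRX,IV)=132/5
iteration 6: select DKPRX,IV (d=132/5); attach at lengths (26/5, 21/5); label the merged cluster DIKPRVX
final tree: ((((D:2,R:2):13/4,P:21/4):11/4,(K:1,X:1):7):26/5,(I:9,V:9):21/5)
total length: 1033/20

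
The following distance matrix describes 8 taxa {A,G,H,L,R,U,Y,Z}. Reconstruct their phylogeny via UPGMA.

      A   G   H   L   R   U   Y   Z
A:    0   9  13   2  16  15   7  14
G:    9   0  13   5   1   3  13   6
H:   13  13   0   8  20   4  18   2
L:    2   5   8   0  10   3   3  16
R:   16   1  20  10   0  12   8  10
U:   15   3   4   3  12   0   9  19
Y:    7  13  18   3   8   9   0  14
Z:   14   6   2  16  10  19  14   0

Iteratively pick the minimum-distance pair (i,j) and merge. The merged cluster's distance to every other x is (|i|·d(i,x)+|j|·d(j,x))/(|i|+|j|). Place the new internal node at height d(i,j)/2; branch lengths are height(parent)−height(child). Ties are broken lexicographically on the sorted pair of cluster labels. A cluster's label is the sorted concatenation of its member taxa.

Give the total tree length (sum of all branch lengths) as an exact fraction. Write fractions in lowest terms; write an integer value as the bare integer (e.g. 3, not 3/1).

239/9

iteration 1: select G,R (d=1); attach at lengths (1/2, 1/2); label the merged cluster GR
  updated: d(A,GR)=25/2, d(GR,H)=33/2, d(GR,L)=15/2, d(GR,U)=15/2, d(GR,Y)=21/2, d(GR,Z)=8
iteration 2: select A,L (d=2); attach at lengths (1, 1); label the merged cluster AL
  updated: d(AL,GR)=10, d(AL,H)=21/2, d(AL,U)=9, d(AL,Y)=5, d(AL,Z)=15
iteration 3: select H,Z (d=2); attach at lengths (1, 1); label the merged cluster HZ
  updated: d(AL,HZ)=51/4, d(GR,HZ)=49/4, d(HZ,U)=23/2, d(HZ,Y)=16
iteration 4: select AL,Y (d=5); attach at lengths (3/2, 5/2); label the merged cluster ALY
  updated: d(ALY,GR)=61/6, d(ALY,HZ)=83/6, d(ALY,U)=9
iteration 5: select GR,U (d=15/2); attach at lengths (13/4, 15/4); label the merged cluster GRU
  updated: d(ALY,GRU)=88/9, d(GRU,HZ)=12
iteration 6: select ALY,GRU (d=88/9); attach at lengths (43/18, 41/36); label the merged cluster AGLRUY
  updated: d(AGLRUY,HZ)=155/12
iteration 7: select AGLRUY,HZ (d=155/12); attach at lengths (113/72, 131/24); label the merged cluster AGHLRUYZ
final tree: ((((A:1,L:1):3/2,Y:5/2):43/18,((G:1/2,R:1/2):13/4,U:15/4):41/36):113/72,(H:1,Z:1):131/24)
total length: 239/9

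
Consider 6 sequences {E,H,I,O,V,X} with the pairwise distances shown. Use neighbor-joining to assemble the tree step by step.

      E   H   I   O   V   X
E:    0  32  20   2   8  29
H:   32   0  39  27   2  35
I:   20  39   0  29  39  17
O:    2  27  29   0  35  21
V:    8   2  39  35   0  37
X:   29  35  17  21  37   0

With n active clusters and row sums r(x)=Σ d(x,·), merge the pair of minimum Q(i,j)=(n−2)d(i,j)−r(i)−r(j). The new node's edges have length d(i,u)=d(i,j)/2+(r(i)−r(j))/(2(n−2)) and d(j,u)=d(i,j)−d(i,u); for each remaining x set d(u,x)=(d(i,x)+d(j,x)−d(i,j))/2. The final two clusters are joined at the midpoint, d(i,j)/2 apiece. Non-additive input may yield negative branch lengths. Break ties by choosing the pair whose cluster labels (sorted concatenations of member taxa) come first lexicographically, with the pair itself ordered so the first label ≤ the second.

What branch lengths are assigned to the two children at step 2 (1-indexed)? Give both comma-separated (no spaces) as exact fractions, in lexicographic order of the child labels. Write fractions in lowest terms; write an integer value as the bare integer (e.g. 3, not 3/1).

step 1: merge (H,V) at d=2, Q=-248; branch lengths H→11/4, V→-3/4; new cluster HV
  updated: d(E,HV)=19, d(HV,I)=38, d(HV,O)=30, d(HV,X)=35
step 2: merge (I,X) at d=17, Q=-155; branch lengths I→53/6, X→49/6; new cluster IX
  updated: d(E,IX)=16, d(HV,IX)=28, d(IX,O)=33/2
step 3: merge (E,O) at d=2, Q=-163/2; branch lengths E→-15/8, O→31/8; new cluster EO
  updated: d(EO,HV)=47/2, d(EO,IX)=61/4
step 4: merge (EO,HV) at d=47/2, Q=-267/4; branch lengths EO→43/8, HV→145/8; new cluster EHOV
  updated: d(EHOV,IX)=79/8
step 5: merge (EHOV,IX) at d=79/8; branch lengths EHOV→79/16, IX→79/16; new cluster EHIOVX
final tree: (((E:-15/8,O:31/8):43/8,(H:11/4,V:-3/4):145/8):79/16,(I:53/6,X:49/6):79/16)
total length: 435/8

53/6,49/6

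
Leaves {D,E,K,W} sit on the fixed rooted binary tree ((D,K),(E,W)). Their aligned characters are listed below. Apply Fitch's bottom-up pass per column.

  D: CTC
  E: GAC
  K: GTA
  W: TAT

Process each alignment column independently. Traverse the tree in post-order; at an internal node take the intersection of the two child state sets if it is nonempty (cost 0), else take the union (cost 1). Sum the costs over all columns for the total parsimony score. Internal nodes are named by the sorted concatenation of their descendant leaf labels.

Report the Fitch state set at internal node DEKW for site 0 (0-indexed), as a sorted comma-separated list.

DK@0: {C} ∪ {G} = {C,G} (union, +1)
EW@0: {G} ∪ {T} = {G,T} (union, +1)
DEKW@0: {C,G} ∩ {G,T} = {G} (intersection, +0)
DK@1: {T} ∩ {T} = {T} (intersection, +0)
EW@1: {A} ∩ {A} = {A} (intersection, +0)
DEKW@1: {T} ∪ {A} = {A,T} (union, +1)
DK@2: {C} ∪ {A} = {A,C} (union, +1)
EW@2: {C} ∪ {T} = {C,T} (union, +1)
DEKW@2: {A,C} ∩ {C,T} = {C} (intersection, +0)
per-site changes: [2, 1, 2]; total = 5

G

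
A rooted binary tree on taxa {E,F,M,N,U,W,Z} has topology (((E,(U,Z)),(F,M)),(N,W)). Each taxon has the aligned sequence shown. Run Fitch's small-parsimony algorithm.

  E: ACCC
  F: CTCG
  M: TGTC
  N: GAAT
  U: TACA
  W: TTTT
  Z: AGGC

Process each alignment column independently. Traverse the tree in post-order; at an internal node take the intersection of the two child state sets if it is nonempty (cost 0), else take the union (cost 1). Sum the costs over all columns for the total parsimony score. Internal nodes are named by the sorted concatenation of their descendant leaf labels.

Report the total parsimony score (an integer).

16

UZ@0: {T} ∪ {A} = {A,T} (union, +1)
EUZ@0: {A} ∩ {A,T} = {A} (intersection, +0)
FM@0: {C} ∪ {T} = {C,T} (union, +1)
EFMUZ@0: {A} ∪ {C,T} = {A,C,T} (union, +1)
NW@0: {G} ∪ {T} = {G,T} (union, +1)
EFMNUWZ@0: {A,C,T} ∩ {G,T} = {T} (intersection, +0)
UZ@1: {A} ∪ {G} = {A,G} (union, +1)
EUZ@1: {C} ∪ {A,G} = {A,C,G} (union, +1)
FM@1: {T} ∪ {G} = {G,T} (union, +1)
EFMUZ@1: {A,C,G} ∩ {G,T} = {G} (intersection, +0)
NW@1: {A} ∪ {T} = {A,T} (union, +1)
EFMNUWZ@1: {G} ∪ {A,T} = {A,G,T} (union, +1)
UZ@2: {C} ∪ {G} = {C,G} (union, +1)
EUZ@2: {C} ∩ {C,G} = {C} (intersection, +0)
FM@2: {C} ∪ {T} = {C,T} (union, +1)
EFMUZ@2: {C} ∩ {C,T} = {C} (intersection, +0)
NW@2: {A} ∪ {T} = {A,T} (union, +1)
EFMNUWZ@2: {C} ∪ {A,T} = {A,C,T} (union, +1)
UZ@3: {A} ∪ {C} = {A,C} (union, +1)
EUZ@3: {C} ∩ {A,C} = {C} (intersection, +0)
FM@3: {G} ∪ {C} = {C,G} (union, +1)
EFMUZ@3: {C} ∩ {C,G} = {C} (intersection, +0)
NW@3: {T} ∩ {T} = {T} (intersection, +0)
EFMNUWZ@3: {C} ∪ {T} = {C,T} (union, +1)
per-site changes: [4, 5, 4, 3]; total = 16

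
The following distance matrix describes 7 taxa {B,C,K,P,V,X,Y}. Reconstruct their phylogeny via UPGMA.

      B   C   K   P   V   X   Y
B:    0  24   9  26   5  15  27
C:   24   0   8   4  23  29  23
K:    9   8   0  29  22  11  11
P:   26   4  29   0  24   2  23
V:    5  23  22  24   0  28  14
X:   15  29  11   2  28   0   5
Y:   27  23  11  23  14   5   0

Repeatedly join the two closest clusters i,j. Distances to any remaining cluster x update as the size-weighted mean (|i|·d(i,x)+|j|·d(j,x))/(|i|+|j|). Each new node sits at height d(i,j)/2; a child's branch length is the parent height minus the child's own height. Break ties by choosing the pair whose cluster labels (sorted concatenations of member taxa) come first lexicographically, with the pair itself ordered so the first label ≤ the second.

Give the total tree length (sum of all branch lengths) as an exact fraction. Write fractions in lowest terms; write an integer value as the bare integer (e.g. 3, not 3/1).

iteration 1: select P,X (d=2); attach at lengths (1, 1); label the merged cluster PX
  updated: d(B,PX)=41/2, d(C,PX)=33/2, d(K,PX)=20, d(PX,V)=26, d(PX,Y)=14
iteration 2: select B,V (d=5); attach at lengths (5/2, 5/2); label the merged cluster BV
  updated: d(BV,C)=47/2, d(BV,K)=31/2, d(BV,PX)=93/4, d(BV,Y)=41/2
iteration 3: select C,K (d=8); attach at lengths (4, 4); label the merged cluster CK
  updated: d(BV,CK)=39/2, d(CK,PX)=73/4, d(CK,Y)=17
iteration 4: select PX,Y (d=14); attach at lengths (6, 7); label the merged cluster PXY
  updated: d(BV,PXY)=67/3, d(CK,PXY)=107/6
iteration 5: select CK,PXY (d=107/6); attach at lengths (59/12, 23/12); label the merged cluster CKPXY
  updated: d(BV,CKPXY)=106/5
iteration 6: select BV,CKPXY (d=106/5); attach at lengths (81/10, 101/60); label the merged cluster BCKPVXY
final tree: ((B:5/2,V:5/2):81/10,((C:4,K:4):59/12,((P:1,X:1):6,Y:7):23/12):101/60)
total length: 2677/60

2677/60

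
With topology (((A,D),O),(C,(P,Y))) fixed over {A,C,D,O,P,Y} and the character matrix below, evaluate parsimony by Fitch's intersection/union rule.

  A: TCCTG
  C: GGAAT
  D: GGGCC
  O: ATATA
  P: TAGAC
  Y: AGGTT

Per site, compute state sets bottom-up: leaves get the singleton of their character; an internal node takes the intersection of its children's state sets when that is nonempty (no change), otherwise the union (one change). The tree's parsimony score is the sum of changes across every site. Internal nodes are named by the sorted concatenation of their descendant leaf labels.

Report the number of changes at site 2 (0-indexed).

3

AD@0: {T} ∪ {G} = {G,T} (union, +1)
ADO@0: {G,T} ∪ {A} = {A,G,T} (union, +1)
PY@0: {T} ∪ {A} = {A,T} (union, +1)
CPY@0: {G} ∪ {A,T} = {A,G,T} (union, +1)
ACDOPY@0: {A,G,T} ∩ {A,G,T} = {A,G,T} (intersection, +0)
AD@1: {C} ∪ {G} = {C,G} (union, +1)
ADO@1: {C,G} ∪ {T} = {C,G,T} (union, +1)
PY@1: {A} ∪ {G} = {A,G} (union, +1)
CPY@1: {G} ∩ {A,G} = {G} (intersection, +0)
ACDOPY@1: {C,G,T} ∩ {G} = {G} (intersection, +0)
AD@2: {C} ∪ {G} = {C,G} (union, +1)
ADO@2: {C,G} ∪ {A} = {A,C,G} (union, +1)
PY@2: {G} ∩ {G} = {G} (intersection, +0)
CPY@2: {A} ∪ {G} = {A,G} (union, +1)
ACDOPY@2: {A,C,G} ∩ {A,G} = {A,G} (intersection, +0)
AD@3: {T} ∪ {C} = {C,T} (union, +1)
ADO@3: {C,T} ∩ {T} = {T} (intersection, +0)
PY@3: {A} ∪ {T} = {A,T} (union, +1)
CPY@3: {A} ∩ {A,T} = {A} (intersection, +0)
ACDOPY@3: {T} ∪ {A} = {A,T} (union, +1)
AD@4: {G} ∪ {C} = {C,G} (union, +1)
ADO@4: {C,G} ∪ {A} = {A,C,G} (union, +1)
PY@4: {C} ∪ {T} = {C,T} (union, +1)
CPY@4: {T} ∩ {C,T} = {T} (intersection, +0)
ACDOPY@4: {A,C,G} ∪ {T} = {A,C,G,T} (union, +1)
per-site changes: [4, 3, 3, 3, 4]; total = 17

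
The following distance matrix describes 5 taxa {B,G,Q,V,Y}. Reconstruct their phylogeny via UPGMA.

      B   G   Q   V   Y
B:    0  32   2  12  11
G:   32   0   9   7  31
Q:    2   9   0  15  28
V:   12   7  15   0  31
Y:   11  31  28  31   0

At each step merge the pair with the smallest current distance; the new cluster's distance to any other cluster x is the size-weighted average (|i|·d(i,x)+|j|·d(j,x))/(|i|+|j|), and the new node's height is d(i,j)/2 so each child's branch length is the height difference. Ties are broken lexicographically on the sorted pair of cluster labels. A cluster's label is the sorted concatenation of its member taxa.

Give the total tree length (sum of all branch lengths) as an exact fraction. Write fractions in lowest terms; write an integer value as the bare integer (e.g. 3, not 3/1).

153/4

1. join B+Q (d=2) ⇒ BQ; edges |B|=1, |Q|=1
  updated: d(BQ,G)=41/2, d(BQ,V)=27/2, d(BQ,Y)=39/2
2. join G+V (d=7) ⇒ GV; edges |G|=7/2, |V|=7/2
  updated: d(BQ,GV)=17, d(GV,Y)=31
3. join BQ+GV (d=17) ⇒ BGQV; edges |BQ|=15/2, |GV|=5
  updated: d(BGQV,Y)=101/4
4. join BGQV+Y (d=101/4) ⇒ BGQVY; edges |BGQV|=33/8, |Y|=101/8
final tree: (((B:1,Q:1):15/2,(G:7/2,V:7/2):5):33/8,Y:101/8)
total length: 153/4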